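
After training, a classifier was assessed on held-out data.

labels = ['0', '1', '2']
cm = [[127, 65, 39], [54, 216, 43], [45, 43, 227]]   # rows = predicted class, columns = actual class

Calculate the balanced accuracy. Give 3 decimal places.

0.654

Balanced accuracy = mean of per-class recall.
  0: recall = 127/226 = 0.5619
  1: recall = 216/324 = 0.6667
  2: recall = 227/309 = 0.7346
Mean = (0.5619 + 0.6667 + 0.7346) / 3 = 0.654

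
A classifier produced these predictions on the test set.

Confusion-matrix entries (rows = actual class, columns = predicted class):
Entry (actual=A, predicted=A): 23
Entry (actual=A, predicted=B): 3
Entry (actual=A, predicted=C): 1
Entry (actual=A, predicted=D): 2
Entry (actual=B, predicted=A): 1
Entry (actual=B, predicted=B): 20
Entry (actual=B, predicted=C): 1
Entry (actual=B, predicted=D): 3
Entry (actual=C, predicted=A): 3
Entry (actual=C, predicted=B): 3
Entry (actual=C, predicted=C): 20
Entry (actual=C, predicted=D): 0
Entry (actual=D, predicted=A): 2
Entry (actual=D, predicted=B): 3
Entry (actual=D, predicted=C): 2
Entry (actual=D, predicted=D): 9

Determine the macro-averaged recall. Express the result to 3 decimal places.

Per-class recall (TP/(TP+FN)):
  A: TP=23, FN=3+1+2=6 → 23/29 = 0.7931
  B: TP=20, FN=1+1+3=5 → 20/25 = 0.8000
  C: TP=20, FN=3+3+0=6 → 20/26 = 0.7692
  D: TP=9, FN=2+3+2=7 → 9/16 = 0.5625
Macro-recall = mean = (0.7931 + 0.8000 + 0.7692 + 0.5625) / 4 = 0.731

0.731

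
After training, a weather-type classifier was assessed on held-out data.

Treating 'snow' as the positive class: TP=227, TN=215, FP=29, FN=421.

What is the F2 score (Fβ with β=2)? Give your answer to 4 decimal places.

Fβ = (1+β²)·TP / ((1+β²)·TP + β²·FN + FP), with β²=4
= 5·227 / (5·227 + 4·421 + 29) = 0.3985

0.3985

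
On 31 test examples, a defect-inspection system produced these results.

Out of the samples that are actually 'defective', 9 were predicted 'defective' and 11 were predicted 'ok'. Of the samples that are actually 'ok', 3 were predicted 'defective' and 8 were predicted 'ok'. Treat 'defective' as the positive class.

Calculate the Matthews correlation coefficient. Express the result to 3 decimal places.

0.174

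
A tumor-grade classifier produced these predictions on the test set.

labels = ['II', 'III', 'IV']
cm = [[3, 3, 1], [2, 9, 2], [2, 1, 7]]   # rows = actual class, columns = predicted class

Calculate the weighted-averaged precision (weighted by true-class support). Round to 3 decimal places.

0.633

Per-class precision (TP/(TP+FP)):
  II: TP=3, FP=2+2=4 → 3/7 = 0.4286
  III: TP=9, FP=3+1=4 → 9/13 = 0.6923
  IV: TP=7, FP=1+2=3 → 7/10 = 0.7000
Weighted-precision = Σ (supportᵢ/N)·precisionᵢ with N=30: (7/30)·0.4286 + (13/30)·0.6923 + (10/30)·0.7000 = 0.633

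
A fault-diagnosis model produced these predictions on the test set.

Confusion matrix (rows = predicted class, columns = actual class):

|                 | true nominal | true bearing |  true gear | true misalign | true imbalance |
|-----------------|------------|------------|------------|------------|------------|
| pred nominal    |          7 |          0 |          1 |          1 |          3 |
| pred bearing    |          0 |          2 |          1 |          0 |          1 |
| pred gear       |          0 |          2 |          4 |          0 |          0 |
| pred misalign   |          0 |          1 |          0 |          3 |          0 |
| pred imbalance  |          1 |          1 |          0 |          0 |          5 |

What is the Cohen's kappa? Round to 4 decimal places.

0.5363

Observed agreement pₒ = trace/N = 21/33 = 0.63636
Expected agreement pₑ = Σ (rowᵢ·colᵢ)/N² = (8·12 + 6·4 + 6·6 + 4·4 + 9·7)/33² = 0.21579
κ = (pₒ − pₑ)/(1 − pₑ) = (0.63636 − 0.21579)/(1 − 0.21579) = 0.5363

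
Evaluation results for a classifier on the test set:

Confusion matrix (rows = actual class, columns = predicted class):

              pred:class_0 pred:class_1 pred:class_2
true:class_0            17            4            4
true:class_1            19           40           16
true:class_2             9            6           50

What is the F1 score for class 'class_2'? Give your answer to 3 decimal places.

One-vs-rest for 'class_2': TP = diagonal; FP = other classes predicted 'class_2'; FN = 'class_2' predicted as other.
F1 score = 2·TP/(2·TP+FP+FN).
class_2: TP=50, FP=4+16=20, FN=9+6=15 → 100/135 = 0.7407

0.741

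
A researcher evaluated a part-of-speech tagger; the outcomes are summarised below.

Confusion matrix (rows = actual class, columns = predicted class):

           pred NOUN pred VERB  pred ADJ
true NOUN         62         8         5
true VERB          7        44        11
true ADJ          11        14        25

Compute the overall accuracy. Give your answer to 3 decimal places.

0.701

Accuracy = trace / total = (62+44+25=131) / 187 = 131/187 = 0.701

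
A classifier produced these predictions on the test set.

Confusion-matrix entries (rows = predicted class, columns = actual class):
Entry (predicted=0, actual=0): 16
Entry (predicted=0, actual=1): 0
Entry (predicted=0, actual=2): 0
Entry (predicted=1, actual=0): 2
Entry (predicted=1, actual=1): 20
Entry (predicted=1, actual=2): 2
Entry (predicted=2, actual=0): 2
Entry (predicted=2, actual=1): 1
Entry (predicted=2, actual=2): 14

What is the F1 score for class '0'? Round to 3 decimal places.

0.889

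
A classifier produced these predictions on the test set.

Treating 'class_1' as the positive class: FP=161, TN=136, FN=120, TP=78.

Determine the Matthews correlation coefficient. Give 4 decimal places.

MCC = (TP·TN − FP·FN) / √((TP+FP)(TP+FN)(TN+FP)(TN+FN))
Numerator = 78·136 − 161·120 = -8712
Denominator = √(239·198·297·256) = √3597986304 = 59983.2169
MCC = -8712 / 59983.2169 = -0.1452

-0.1452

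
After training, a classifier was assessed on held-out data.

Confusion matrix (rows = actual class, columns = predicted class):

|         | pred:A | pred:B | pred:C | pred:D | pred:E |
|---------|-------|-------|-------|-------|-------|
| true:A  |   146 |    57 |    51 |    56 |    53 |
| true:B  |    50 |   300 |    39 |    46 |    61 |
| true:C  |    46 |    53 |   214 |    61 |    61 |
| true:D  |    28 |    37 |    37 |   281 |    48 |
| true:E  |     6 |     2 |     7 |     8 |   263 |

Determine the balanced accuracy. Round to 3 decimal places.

0.614

Balanced accuracy = mean of per-class recall.
  A: recall = 146/363 = 0.4022
  B: recall = 300/496 = 0.6048
  C: recall = 214/435 = 0.4920
  D: recall = 281/431 = 0.6520
  E: recall = 263/286 = 0.9196
Mean = (0.4022 + 0.6048 + 0.4920 + 0.6520 + 0.9196) / 5 = 0.614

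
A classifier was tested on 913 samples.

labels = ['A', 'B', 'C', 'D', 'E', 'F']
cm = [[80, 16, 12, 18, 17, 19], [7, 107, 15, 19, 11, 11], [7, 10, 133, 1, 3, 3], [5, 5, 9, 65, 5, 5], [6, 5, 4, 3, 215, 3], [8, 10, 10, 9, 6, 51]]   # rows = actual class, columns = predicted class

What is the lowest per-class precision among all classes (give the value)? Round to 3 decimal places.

Per-class precision (TP/(TP+FP)):
  A: TP=80, FP=7+7+5+6+8=33 → 80/113 = 0.7080
  B: TP=107, FP=16+10+5+5+10=46 → 107/153 = 0.6993
  C: TP=133, FP=12+15+9+4+10=50 → 133/183 = 0.7268
  D: TP=65, FP=18+19+1+3+9=50 → 65/115 = 0.5652
  E: TP=215, FP=17+11+3+5+6=42 → 215/257 = 0.8366
  F: TP=51, FP=19+11+3+5+3=41 → 51/92 = 0.5543
Lowest is class 'F' with precision = 0.554.

0.554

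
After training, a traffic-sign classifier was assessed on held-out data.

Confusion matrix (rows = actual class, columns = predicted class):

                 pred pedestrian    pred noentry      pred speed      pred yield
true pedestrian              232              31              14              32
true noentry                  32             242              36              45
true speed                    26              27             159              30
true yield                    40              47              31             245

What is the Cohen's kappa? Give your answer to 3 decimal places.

Observed agreement pₒ = trace/N = 878/1269 = 0.6919
Expected agreement pₑ = Σ (rowᵢ·colᵢ)/N² = (309·330 + 355·347 + 242·240 + 363·352)/1269² = 0.2552
κ = (pₒ − pₑ)/(1 − pₑ) = (0.6919 − 0.2552)/(1 − 0.2552) = 0.586

0.586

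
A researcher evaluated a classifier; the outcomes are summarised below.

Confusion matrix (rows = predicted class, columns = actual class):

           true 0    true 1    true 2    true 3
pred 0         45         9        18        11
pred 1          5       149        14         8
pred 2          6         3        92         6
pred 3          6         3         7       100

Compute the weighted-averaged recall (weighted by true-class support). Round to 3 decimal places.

Per-class recall (TP/(TP+FN)):
  0: TP=45, FN=5+6+6=17 → 45/62 = 0.7258
  1: TP=149, FN=9+3+3=15 → 149/164 = 0.9085
  2: TP=92, FN=18+14+7=39 → 92/131 = 0.7023
  3: TP=100, FN=11+8+6=25 → 100/125 = 0.8000
Weighted-recall = Σ (supportᵢ/N)·recallᵢ with N=482: (62/482)·0.7258 + (164/482)·0.9085 + (131/482)·0.7023 + (125/482)·0.8000 = 0.801

0.801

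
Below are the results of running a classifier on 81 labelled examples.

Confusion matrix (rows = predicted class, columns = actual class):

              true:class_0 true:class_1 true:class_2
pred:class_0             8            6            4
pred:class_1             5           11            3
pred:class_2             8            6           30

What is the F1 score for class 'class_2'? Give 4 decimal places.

0.7407

Take TP from the diagonal, FP from the rest of the 'class_2' prediction marginal, FN from the rest of the 'class_2' actual marginal.
F1 score = 2·TP/(2·TP+FP+FN).
class_2: TP=30, FP=8+6=14, FN=4+3=7 → 60/81 = 0.74074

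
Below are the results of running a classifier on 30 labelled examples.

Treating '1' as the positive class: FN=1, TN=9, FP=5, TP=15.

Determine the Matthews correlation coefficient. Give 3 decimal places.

MCC = (TP·TN − FP·FN) / √((TP+FP)(TP+FN)(TN+FP)(TN+FN))
Numerator = 15·9 − 5·1 = 130
Denominator = √(20·16·14·10) = √44800 = 211.6601
MCC = 130 / 211.6601 = 0.614

0.614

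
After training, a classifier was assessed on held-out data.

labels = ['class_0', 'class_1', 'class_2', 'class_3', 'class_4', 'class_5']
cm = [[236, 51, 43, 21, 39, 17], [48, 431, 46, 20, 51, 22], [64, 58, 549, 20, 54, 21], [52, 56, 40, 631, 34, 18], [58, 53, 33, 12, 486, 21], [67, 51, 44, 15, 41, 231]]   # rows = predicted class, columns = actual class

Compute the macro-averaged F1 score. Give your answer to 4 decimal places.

0.6667

Per-class F1 score (2·TP/(2·TP+FP+FN)):
  class_0: TP=236, FP=51+43+21+39+17=171, FN=48+64+52+58+67=289 → 472/932 = 0.50644
  class_1: TP=431, FP=48+46+20+51+22=187, FN=51+58+56+53+51=269 → 862/1318 = 0.65402
  class_2: TP=549, FP=64+58+20+54+21=217, FN=43+46+40+33+44=206 → 1098/1521 = 0.72189
  class_3: TP=631, FP=52+56+40+34+18=200, FN=21+20+20+12+15=88 → 1262/1550 = 0.81419
  class_4: TP=486, FP=58+53+33+12+21=177, FN=39+51+54+34+41=219 → 972/1368 = 0.71053
  class_5: TP=231, FP=67+51+44+15+41=218, FN=17+22+21+18+21=99 → 462/779 = 0.59307
Macro-F1 score = mean = (0.50644 + 0.65402 + 0.72189 + 0.81419 + 0.71053 + 0.59307) / 6 = 0.6667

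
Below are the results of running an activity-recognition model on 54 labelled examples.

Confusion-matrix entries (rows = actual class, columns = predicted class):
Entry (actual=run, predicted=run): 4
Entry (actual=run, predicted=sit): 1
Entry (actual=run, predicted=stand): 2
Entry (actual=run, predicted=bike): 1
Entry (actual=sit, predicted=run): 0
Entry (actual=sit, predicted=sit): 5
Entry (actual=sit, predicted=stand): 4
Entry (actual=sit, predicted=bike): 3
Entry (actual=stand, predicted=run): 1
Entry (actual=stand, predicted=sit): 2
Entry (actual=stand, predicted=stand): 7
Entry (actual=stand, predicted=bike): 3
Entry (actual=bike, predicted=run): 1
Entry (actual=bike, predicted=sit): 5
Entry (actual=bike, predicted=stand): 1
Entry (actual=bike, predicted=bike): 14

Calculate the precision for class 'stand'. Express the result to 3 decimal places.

precision = TP/(TP+FP).
stand: TP=7, FP=2+4+1=7 → 7/14 = 0.5000

0.500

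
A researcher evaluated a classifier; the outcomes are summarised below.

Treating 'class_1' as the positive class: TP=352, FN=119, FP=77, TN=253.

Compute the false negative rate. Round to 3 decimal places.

FNR = FN/(FN+TP) = 119/(119+352) = 0.253

0.253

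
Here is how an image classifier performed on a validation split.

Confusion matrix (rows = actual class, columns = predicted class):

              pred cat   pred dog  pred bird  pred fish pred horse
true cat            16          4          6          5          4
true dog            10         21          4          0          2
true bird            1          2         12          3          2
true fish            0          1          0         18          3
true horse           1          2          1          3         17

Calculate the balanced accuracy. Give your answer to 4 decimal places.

Balanced accuracy = mean of per-class recall.
  cat: recall = 16/35 = 0.45714
  dog: recall = 21/37 = 0.56757
  bird: recall = 12/20 = 0.60000
  fish: recall = 18/22 = 0.81818
  horse: recall = 17/24 = 0.70833
Mean = (0.45714 + 0.56757 + 0.60000 + 0.81818 + 0.70833) / 5 = 0.6302

0.6302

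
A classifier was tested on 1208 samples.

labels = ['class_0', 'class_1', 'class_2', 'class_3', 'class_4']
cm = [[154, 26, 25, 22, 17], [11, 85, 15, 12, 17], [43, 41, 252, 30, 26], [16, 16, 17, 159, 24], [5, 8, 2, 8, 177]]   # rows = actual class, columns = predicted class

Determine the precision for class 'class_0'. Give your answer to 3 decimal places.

Treat 'class_0' as positive and all other classes as negative.
precision = TP/(TP+FP).
class_0: TP=154, FP=11+43+16+5=75 → 154/229 = 0.6725

0.672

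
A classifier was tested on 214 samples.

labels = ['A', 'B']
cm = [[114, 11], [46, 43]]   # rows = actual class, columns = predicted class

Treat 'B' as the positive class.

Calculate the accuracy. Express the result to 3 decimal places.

0.734

Accuracy = (TP+TN)/N = (43+114)/214 = 0.734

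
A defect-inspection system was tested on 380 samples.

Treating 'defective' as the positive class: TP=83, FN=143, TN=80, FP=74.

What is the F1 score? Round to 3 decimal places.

0.433

Precision = TP/(TP+FP) = 83/157 = 0.5287
Recall = TP/(TP+FN) = 83/226 = 0.3673
F1 = 2·TP/(2·TP+FP+FN) = 166/383 = 0.433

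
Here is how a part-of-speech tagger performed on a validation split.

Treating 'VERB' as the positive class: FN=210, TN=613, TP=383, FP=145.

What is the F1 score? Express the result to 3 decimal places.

0.683

Precision = TP/(TP+FP) = 383/528 = 0.7254
Recall = TP/(TP+FN) = 383/593 = 0.6459
F1 = 2·TP/(2·TP+FP+FN) = 766/1121 = 0.683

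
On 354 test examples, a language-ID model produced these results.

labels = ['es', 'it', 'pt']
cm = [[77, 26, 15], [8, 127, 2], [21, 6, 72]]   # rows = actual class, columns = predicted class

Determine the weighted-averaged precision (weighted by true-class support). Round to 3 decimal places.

0.777

Per-class precision (TP/(TP+FP)):
  es: TP=77, FP=8+21=29 → 77/106 = 0.7264
  it: TP=127, FP=26+6=32 → 127/159 = 0.7987
  pt: TP=72, FP=15+2=17 → 72/89 = 0.8090
Weighted-precision = Σ (supportᵢ/N)·precisionᵢ with N=354: (118/354)·0.7264 + (137/354)·0.7987 + (99/354)·0.8090 = 0.777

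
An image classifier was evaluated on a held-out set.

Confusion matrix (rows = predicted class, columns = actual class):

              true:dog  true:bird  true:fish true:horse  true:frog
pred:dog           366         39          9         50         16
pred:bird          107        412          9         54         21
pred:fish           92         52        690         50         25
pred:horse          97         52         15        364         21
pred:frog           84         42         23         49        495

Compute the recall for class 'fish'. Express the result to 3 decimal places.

recall = TP/(TP+FN).
fish: TP=690, FN=9+9+15+23=56 → 690/746 = 0.9249

0.925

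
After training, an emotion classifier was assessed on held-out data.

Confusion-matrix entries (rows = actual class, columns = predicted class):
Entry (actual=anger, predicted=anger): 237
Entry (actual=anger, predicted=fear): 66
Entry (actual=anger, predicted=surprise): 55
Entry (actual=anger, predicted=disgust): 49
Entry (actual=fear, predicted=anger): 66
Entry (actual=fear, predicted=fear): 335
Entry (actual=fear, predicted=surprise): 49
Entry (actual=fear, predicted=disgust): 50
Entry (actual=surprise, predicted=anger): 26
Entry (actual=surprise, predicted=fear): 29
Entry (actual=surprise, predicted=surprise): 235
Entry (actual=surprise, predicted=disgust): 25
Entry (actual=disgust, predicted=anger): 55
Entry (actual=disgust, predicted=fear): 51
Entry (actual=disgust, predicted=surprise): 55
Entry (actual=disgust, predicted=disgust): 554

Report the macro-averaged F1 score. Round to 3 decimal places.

Per-class F1 score (2·TP/(2·TP+FP+FN)):
  anger: TP=237, FP=66+26+55=147, FN=66+55+49=170 → 474/791 = 0.5992
  fear: TP=335, FP=66+29+51=146, FN=66+49+50=165 → 670/981 = 0.6830
  surprise: TP=235, FP=55+49+55=159, FN=26+29+25=80 → 470/709 = 0.6629
  disgust: TP=554, FP=49+50+25=124, FN=55+51+55=161 → 1108/1393 = 0.7954
Macro-F1 score = mean = (0.5992 + 0.6830 + 0.6629 + 0.7954) / 4 = 0.685

0.685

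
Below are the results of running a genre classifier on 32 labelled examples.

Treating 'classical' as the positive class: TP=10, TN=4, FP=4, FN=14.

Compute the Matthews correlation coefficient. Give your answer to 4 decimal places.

MCC = (TP·TN − FP·FN) / √((TP+FP)(TP+FN)(TN+FP)(TN+FN))
Numerator = 10·4 − 4·14 = -16
Denominator = √(14·24·8·18) = √48384 = 219.9636
MCC = -16 / 219.9636 = -0.0727

-0.0727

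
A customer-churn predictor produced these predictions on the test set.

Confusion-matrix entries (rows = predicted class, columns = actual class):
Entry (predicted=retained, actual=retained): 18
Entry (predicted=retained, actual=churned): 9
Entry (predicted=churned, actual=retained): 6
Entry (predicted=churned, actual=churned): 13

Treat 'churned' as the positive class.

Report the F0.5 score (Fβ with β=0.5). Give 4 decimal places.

Fβ = (1+β²)·TP / ((1+β²)·TP + β²·FN + FP), with β²=1/4
= 1.25·13 / (1.25·13 + 0.25·9 + 6) = 0.6633

0.6633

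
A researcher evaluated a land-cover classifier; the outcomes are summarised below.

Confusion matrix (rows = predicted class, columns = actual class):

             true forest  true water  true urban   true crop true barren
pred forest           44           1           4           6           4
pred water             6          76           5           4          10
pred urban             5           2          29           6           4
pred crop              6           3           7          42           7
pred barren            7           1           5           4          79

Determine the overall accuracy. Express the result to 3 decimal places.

0.736

Accuracy = trace / total = (44+76+29+42+79=270) / 367 = 270/367 = 0.736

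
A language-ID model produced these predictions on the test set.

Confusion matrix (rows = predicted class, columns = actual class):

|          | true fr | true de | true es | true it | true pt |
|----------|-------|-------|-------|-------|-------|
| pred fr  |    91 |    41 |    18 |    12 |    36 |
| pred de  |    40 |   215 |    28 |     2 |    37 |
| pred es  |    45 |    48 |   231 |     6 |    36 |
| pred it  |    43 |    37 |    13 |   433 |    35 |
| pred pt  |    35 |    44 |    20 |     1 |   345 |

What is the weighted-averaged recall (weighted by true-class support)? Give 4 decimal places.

Per-class recall (TP/(TP+FN)):
  fr: TP=91, FN=40+45+43+35=163 → 91/254 = 0.35827
  de: TP=215, FN=41+48+37+44=170 → 215/385 = 0.55844
  es: TP=231, FN=18+28+13+20=79 → 231/310 = 0.74516
  it: TP=433, FN=12+2+6+1=21 → 433/454 = 0.95374
  pt: TP=345, FN=36+37+36+35=144 → 345/489 = 0.70552
Weighted-recall = Σ (supportᵢ/N)·recallᵢ with N=1892: (254/1892)·0.35827 + (385/1892)·0.55844 + (310/1892)·0.74516 + (454/1892)·0.95374 + (489/1892)·0.70552 = 0.6950

0.6950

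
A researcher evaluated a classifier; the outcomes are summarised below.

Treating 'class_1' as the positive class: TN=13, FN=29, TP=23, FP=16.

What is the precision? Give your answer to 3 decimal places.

0.590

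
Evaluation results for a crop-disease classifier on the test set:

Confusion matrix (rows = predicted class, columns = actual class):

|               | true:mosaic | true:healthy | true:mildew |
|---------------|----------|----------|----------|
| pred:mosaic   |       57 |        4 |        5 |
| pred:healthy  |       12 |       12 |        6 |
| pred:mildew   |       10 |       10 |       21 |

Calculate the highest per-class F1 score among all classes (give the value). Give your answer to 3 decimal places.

Per-class F1 score (2·TP/(2·TP+FP+FN)):
  mosaic: TP=57, FP=4+5=9, FN=12+10=22 → 114/145 = 0.7862
  healthy: TP=12, FP=12+6=18, FN=4+10=14 → 24/56 = 0.4286
  mildew: TP=21, FP=10+10=20, FN=5+6=11 → 42/73 = 0.5753
Highest is class 'mosaic' with F1 score = 0.786.

0.786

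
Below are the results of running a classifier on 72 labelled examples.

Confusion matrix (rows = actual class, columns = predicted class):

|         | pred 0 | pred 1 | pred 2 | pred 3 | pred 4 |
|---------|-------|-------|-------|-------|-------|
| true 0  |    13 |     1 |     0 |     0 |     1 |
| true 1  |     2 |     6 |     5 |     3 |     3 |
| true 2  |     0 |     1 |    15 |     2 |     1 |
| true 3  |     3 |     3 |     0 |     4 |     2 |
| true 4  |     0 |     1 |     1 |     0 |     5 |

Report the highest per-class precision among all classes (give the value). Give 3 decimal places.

Per-class precision (TP/(TP+FP)):
  0: TP=13, FP=2+0+3+0=5 → 13/18 = 0.7222
  1: TP=6, FP=1+1+3+1=6 → 6/12 = 0.5000
  2: TP=15, FP=0+5+0+1=6 → 15/21 = 0.7143
  3: TP=4, FP=0+3+2+0=5 → 4/9 = 0.4444
  4: TP=5, FP=1+3+1+2=7 → 5/12 = 0.4167
Highest is class '0' with precision = 0.722.

0.722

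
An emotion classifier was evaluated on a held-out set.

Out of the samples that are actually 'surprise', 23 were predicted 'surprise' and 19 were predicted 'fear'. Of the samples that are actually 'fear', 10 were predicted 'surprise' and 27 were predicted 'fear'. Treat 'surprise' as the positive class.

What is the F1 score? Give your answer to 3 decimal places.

Precision = TP/(TP+FP) = 23/33 = 0.6970
Recall = TP/(TP+FN) = 23/42 = 0.5476
F1 = 2·TP/(2·TP+FP+FN) = 46/75 = 0.613

0.613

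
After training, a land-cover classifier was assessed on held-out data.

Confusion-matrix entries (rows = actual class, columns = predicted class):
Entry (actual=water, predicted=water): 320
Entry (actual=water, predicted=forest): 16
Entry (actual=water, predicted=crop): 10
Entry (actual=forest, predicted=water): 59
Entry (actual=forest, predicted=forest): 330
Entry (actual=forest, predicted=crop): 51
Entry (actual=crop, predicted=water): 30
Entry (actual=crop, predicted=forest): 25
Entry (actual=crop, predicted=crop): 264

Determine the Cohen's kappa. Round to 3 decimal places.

Observed agreement pₒ = trace/N = 914/1105 = 0.8271
Expected agreement pₑ = Σ (rowᵢ·colᵢ)/N² = (346·409 + 440·371 + 319·325)/1105² = 0.3345
κ = (pₒ − pₑ)/(1 − pₑ) = (0.8271 − 0.3345)/(1 − 0.3345) = 0.740

0.740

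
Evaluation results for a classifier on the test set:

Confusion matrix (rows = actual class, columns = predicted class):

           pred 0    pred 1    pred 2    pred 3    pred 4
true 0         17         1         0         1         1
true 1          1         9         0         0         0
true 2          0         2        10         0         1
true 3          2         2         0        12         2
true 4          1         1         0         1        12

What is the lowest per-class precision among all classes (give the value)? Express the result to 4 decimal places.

Per-class precision (TP/(TP+FP)):
  0: TP=17, FP=1+0+2+1=4 → 17/21 = 0.80952
  1: TP=9, FP=1+2+2+1=6 → 9/15 = 0.60000
  2: TP=10, FP=0+0+0+0=0 → 10/10 = 1.00000
  3: TP=12, FP=1+0+0+1=2 → 12/14 = 0.85714
  4: TP=12, FP=1+0+1+2=4 → 12/16 = 0.75000
Lowest is class '1' with precision = 0.6000.

0.6000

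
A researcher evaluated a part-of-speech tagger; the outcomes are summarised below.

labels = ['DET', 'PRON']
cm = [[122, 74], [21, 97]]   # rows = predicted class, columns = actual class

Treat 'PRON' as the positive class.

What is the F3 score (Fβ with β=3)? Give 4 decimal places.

0.5854

Fβ = (1+β²)·TP / ((1+β²)·TP + β²·FN + FP), with β²=9
= 10·97 / (10·97 + 9·74 + 21) = 0.5854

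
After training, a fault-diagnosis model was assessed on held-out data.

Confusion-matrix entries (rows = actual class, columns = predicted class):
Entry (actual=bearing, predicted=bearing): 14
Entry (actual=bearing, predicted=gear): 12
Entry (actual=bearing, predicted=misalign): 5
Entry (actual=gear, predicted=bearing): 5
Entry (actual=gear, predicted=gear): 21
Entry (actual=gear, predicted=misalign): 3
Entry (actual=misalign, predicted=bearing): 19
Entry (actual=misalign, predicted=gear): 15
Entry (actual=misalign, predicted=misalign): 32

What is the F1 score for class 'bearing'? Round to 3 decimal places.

0.406

F1 score = 2·TP/(2·TP+FP+FN).
bearing: TP=14, FP=5+19=24, FN=12+5=17 → 28/69 = 0.4058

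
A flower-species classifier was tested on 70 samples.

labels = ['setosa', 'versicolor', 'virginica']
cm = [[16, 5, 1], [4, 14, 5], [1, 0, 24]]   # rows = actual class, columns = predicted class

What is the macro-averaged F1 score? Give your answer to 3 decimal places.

0.761

Per-class F1 score (2·TP/(2·TP+FP+FN)):
  setosa: TP=16, FP=4+1=5, FN=5+1=6 → 32/43 = 0.7442
  versicolor: TP=14, FP=5+0=5, FN=4+5=9 → 28/42 = 0.6667
  virginica: TP=24, FP=1+5=6, FN=1+0=1 → 48/55 = 0.8727
Macro-F1 score = mean = (0.7442 + 0.6667 + 0.8727) / 3 = 0.761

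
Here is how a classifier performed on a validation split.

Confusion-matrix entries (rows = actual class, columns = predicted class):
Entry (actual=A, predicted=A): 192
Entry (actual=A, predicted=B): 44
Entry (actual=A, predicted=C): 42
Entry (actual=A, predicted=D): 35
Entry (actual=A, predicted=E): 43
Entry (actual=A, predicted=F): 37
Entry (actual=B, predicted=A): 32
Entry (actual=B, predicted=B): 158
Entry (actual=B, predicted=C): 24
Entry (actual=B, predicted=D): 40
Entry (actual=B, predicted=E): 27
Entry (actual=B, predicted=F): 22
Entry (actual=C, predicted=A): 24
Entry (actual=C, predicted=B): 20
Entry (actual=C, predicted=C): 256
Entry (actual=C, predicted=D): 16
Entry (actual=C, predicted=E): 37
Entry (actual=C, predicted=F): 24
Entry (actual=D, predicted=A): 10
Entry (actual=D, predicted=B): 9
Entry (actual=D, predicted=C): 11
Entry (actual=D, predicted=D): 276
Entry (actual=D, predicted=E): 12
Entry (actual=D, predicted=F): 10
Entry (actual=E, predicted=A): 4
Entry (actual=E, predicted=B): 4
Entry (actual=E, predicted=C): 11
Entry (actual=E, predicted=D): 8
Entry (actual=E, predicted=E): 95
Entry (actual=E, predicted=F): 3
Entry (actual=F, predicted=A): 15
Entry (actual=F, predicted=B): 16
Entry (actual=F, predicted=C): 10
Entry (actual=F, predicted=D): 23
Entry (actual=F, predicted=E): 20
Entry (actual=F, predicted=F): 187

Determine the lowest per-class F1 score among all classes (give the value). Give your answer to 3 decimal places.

0.529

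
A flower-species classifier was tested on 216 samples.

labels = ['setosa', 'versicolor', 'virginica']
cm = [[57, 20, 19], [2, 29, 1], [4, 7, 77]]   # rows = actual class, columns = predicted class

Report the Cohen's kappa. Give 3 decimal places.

0.622

Observed agreement pₒ = trace/N = 163/216 = 0.7546
Expected agreement pₑ = Σ (rowᵢ·colᵢ)/N² = (96·63 + 32·56 + 88·97)/216² = 0.3510
κ = (pₒ − pₑ)/(1 − pₑ) = (0.7546 − 0.3510)/(1 − 0.3510) = 0.622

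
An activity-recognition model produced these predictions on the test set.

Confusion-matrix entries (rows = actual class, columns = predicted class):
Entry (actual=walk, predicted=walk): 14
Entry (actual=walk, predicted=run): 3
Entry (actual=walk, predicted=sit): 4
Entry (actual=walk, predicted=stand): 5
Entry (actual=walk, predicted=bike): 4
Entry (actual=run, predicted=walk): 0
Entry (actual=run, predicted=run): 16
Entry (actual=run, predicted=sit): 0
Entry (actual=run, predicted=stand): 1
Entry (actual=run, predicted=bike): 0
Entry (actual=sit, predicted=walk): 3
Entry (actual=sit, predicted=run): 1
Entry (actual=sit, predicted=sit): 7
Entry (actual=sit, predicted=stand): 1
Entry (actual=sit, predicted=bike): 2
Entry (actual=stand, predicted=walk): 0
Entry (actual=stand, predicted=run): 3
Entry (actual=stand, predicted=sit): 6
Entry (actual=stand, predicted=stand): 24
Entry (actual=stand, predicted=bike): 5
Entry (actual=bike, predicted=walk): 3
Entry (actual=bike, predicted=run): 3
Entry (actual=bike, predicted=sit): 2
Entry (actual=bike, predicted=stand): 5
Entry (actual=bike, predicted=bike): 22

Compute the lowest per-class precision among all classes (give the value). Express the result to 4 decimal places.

0.3684

Per-class precision (TP/(TP+FP)):
  walk: TP=14, FP=0+3+0+3=6 → 14/20 = 0.70000
  run: TP=16, FP=3+1+3+3=10 → 16/26 = 0.61538
  sit: TP=7, FP=4+0+6+2=12 → 7/19 = 0.36842
  stand: TP=24, FP=5+1+1+5=12 → 24/36 = 0.66667
  bike: TP=22, FP=4+0+2+5=11 → 22/33 = 0.66667
Lowest is class 'sit' with precision = 0.3684.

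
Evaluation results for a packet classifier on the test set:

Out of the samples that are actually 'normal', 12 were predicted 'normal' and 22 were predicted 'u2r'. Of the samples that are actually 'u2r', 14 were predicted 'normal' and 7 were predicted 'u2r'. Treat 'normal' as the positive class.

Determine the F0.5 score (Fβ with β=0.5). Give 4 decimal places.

Fβ = (1+β²)·TP / ((1+β²)·TP + β²·FN + FP), with β²=1/4
= 1.25·12 / (1.25·12 + 0.25·22 + 14) = 0.4348

0.4348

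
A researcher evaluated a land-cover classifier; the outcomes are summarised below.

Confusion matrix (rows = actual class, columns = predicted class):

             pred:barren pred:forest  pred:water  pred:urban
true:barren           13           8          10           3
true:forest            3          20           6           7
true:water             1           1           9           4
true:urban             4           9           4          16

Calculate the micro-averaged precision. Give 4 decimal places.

Micro-averaging pools counts across classes: ΣTP=58, ΣFP=60, ΣFN=60.
Micro-precision = TP/(TP+FP) on pooled counts = 0.4915 (equals overall accuracy in single-label multiclass).

0.4915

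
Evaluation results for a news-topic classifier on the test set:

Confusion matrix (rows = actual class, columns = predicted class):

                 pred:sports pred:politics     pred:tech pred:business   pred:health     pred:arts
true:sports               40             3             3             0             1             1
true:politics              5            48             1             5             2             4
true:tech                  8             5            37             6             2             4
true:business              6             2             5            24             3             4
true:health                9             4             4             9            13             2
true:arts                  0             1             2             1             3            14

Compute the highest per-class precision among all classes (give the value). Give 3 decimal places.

0.762

Per-class precision (TP/(TP+FP)):
  sports: TP=40, FP=5+8+6+9+0=28 → 40/68 = 0.5882
  politics: TP=48, FP=3+5+2+4+1=15 → 48/63 = 0.7619
  tech: TP=37, FP=3+1+5+4+2=15 → 37/52 = 0.7115
  business: TP=24, FP=0+5+6+9+1=21 → 24/45 = 0.5333
  health: TP=13, FP=1+2+2+3+3=11 → 13/24 = 0.5417
  arts: TP=14, FP=1+4+4+4+2=15 → 14/29 = 0.4828
Highest is class 'politics' with precision = 0.762.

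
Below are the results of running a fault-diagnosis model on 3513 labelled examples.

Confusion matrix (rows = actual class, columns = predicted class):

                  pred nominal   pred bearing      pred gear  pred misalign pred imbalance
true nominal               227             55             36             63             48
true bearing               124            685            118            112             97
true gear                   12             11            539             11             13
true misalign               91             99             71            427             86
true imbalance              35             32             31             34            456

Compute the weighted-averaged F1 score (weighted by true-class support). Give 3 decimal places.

0.661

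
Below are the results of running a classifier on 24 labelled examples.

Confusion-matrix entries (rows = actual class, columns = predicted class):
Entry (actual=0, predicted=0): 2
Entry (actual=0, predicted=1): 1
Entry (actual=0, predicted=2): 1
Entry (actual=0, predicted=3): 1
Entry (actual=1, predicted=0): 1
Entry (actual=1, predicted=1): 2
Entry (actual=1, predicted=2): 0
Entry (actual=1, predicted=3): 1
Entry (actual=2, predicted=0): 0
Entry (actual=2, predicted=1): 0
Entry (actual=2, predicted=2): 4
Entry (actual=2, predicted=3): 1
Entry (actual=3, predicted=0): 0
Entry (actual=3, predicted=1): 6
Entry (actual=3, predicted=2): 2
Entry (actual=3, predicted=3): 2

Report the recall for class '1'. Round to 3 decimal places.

0.500

Take TP from the diagonal, FP from the rest of the '1' prediction marginal, FN from the rest of the '1' actual marginal.
recall = TP/(TP+FN).
1: TP=2, FN=1+0+1=2 → 2/4 = 0.5000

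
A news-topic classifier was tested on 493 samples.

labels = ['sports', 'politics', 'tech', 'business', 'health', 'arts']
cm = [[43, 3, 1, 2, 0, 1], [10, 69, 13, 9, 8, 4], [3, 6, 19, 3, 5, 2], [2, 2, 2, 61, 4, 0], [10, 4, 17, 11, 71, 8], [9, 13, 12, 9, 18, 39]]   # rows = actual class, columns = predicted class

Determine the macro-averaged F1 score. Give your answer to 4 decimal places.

Per-class F1 score (2·TP/(2·TP+FP+FN)):
  sports: TP=43, FP=10+3+2+10+9=34, FN=3+1+2+0+1=7 → 86/127 = 0.67717
  politics: TP=69, FP=3+6+2+4+13=28, FN=10+13+9+8+4=44 → 138/210 = 0.65714
  tech: TP=19, FP=1+13+2+17+12=45, FN=3+6+3+5+2=19 → 38/102 = 0.37255
  business: TP=61, FP=2+9+3+11+9=34, FN=2+2+2+4+0=10 → 122/166 = 0.73494
  health: TP=71, FP=0+8+5+4+18=35, FN=10+4+17+11+8=50 → 142/227 = 0.62555
  arts: TP=39, FP=1+4+2+0+8=15, FN=9+13+12+9+18=61 → 78/154 = 0.50649
Macro-F1 score = mean = (0.67717 + 0.65714 + 0.37255 + 0.73494 + 0.62555 + 0.50649) / 6 = 0.5956

0.5956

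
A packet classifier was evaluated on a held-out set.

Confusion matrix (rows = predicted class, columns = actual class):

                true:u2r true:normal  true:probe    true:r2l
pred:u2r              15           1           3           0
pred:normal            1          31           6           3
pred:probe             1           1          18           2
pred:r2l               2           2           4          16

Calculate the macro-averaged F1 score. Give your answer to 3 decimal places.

0.749

Per-class F1 score (2·TP/(2·TP+FP+FN)):
  u2r: TP=15, FP=1+3+0=4, FN=1+1+2=4 → 30/38 = 0.7895
  normal: TP=31, FP=1+6+3=10, FN=1+1+2=4 → 62/76 = 0.8158
  probe: TP=18, FP=1+1+2=4, FN=3+6+4=13 → 36/53 = 0.6792
  r2l: TP=16, FP=2+2+4=8, FN=0+3+2=5 → 32/45 = 0.7111
Macro-F1 score = mean = (0.7895 + 0.8158 + 0.6792 + 0.7111) / 4 = 0.749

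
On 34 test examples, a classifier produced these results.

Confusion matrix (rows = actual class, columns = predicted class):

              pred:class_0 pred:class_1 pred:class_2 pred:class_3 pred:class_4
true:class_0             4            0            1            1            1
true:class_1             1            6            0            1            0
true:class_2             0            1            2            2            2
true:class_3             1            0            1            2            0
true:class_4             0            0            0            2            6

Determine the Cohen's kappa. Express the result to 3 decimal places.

0.486

Observed agreement pₒ = trace/N = 20/34 = 0.5882
Expected agreement pₑ = Σ (rowᵢ·colᵢ)/N² = (7·6 + 8·7 + 7·4 + 4·8 + 8·9)/34² = 0.1990
κ = (pₒ − pₑ)/(1 − pₑ) = (0.5882 − 0.1990)/(1 − 0.1990) = 0.486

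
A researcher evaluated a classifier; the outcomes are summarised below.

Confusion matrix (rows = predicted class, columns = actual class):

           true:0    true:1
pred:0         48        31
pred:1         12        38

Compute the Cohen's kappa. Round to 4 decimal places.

0.3436

Observed agreement pₒ = trace/N = 86/129 = 0.66667
Expected agreement pₑ = Σ (rowᵢ·colᵢ)/N² = (60·79 + 69·50)/129² = 0.49216
κ = (pₒ − pₑ)/(1 − pₑ) = (0.66667 − 0.49216)/(1 − 0.49216) = 0.3436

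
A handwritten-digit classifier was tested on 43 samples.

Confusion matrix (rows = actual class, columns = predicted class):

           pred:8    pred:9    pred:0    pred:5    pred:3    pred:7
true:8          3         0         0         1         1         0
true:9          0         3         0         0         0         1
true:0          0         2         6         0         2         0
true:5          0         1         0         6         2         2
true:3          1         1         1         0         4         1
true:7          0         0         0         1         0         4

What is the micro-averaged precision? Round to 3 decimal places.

0.605

Micro-averaging pools counts across classes: ΣTP=26, ΣFP=17, ΣFN=17.
Micro-precision = TP/(TP+FP) on pooled counts = 0.605 (equals overall accuracy in single-label multiclass).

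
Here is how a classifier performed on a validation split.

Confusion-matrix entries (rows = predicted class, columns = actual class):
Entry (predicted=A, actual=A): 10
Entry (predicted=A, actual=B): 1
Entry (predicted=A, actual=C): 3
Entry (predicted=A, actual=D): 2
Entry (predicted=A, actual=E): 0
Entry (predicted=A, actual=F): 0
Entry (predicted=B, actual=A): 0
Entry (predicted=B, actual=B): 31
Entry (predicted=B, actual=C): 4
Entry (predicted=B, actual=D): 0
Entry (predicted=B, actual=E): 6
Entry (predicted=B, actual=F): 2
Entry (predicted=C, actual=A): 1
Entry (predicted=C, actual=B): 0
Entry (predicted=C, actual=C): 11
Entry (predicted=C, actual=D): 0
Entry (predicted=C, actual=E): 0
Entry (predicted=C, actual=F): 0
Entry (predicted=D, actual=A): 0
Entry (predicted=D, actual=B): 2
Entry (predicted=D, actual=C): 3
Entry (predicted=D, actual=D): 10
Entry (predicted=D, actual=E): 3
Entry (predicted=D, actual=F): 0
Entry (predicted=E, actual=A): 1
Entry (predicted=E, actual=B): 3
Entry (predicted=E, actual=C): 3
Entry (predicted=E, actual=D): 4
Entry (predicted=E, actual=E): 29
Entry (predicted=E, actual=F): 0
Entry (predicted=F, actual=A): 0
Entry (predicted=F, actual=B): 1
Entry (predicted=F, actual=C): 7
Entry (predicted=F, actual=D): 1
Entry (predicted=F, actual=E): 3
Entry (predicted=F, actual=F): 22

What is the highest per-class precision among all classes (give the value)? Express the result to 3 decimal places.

Per-class precision (TP/(TP+FP)):
  A: TP=10, FP=1+3+2+0+0=6 → 10/16 = 0.6250
  B: TP=31, FP=0+4+0+6+2=12 → 31/43 = 0.7209
  C: TP=11, FP=1+0+0+0+0=1 → 11/12 = 0.9167
  D: TP=10, FP=0+2+3+3+0=8 → 10/18 = 0.5556
  E: TP=29, FP=1+3+3+4+0=11 → 29/40 = 0.7250
  F: TP=22, FP=0+1+7+1+3=12 → 22/34 = 0.6471
Highest is class 'C' with precision = 0.917.

0.917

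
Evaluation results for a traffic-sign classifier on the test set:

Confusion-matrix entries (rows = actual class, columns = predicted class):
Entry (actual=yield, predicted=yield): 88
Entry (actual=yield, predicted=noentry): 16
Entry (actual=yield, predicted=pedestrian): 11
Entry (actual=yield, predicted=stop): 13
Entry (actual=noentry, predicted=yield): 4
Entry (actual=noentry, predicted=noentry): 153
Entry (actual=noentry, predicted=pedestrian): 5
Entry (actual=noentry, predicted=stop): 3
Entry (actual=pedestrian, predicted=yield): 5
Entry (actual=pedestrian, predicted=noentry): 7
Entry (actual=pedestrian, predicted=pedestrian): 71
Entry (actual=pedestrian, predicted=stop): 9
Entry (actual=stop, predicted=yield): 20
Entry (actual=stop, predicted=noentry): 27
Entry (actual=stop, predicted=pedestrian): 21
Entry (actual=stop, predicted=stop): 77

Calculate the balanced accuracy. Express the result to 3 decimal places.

0.729

Balanced accuracy = mean of per-class recall.
  yield: recall = 88/128 = 0.6875
  noentry: recall = 153/165 = 0.9273
  pedestrian: recall = 71/92 = 0.7717
  stop: recall = 77/145 = 0.5310
Mean = (0.6875 + 0.9273 + 0.7717 + 0.5310) / 4 = 0.729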